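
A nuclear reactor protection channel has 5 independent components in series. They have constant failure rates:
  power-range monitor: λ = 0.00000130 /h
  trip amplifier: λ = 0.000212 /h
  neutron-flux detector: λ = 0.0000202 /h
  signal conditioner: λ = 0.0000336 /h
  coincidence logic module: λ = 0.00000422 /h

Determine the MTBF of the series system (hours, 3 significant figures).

3690

Series of exponential components: λ_sys = Σ λ_i
λ_sys = 0.00000130 + 0.000212 + 0.0000202 + 0.0000336 + 0.00000422 = 2.7132e-04 /h
MTBF = 1 / λ_sys = 3690 h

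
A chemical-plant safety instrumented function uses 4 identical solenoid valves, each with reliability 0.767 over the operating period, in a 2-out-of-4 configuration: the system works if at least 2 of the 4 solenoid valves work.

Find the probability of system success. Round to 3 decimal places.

R = Σ_{i=2}^{4} C(4,i) p^i (1−p)^{4−i} with p = 0.767
C(4,2)·0.767^2·0.233^2 = 0.19163
C(4,3)·0.767^3·0.233^1 = 0.42053
C(4,4)·0.767^4·0.233^0 = 0.34608
Sum = 0.958

0.958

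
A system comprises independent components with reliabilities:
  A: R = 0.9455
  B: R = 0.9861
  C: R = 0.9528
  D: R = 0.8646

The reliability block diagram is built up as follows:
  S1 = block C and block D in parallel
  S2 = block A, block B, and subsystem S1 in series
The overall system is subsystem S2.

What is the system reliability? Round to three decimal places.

0.926

Parallel (C and D): 1 − (1 − 0.95280)(1 − 0.86460) = 0.99361
Series (A, B, and [0.99361]): 0.94550 × 0.98610 × 0.99361 = 0.926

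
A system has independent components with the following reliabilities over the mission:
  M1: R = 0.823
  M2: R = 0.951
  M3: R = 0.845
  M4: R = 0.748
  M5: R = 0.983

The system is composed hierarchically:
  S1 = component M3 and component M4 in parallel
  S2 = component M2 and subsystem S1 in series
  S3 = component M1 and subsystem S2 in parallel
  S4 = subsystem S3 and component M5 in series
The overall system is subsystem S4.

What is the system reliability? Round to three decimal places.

Parallel (M3 and M4): 1 − (1 − 0.84500)(1 − 0.74800) = 0.96094
Series (M2 and [0.96094]): 0.95100 × 0.96094 = 0.91385
Parallel (M1 and [0.91385]): 1 − (1 − 0.82300)(1 − 0.91385) = 0.98475
Series ([0.98475] and M5): 0.98475 × 0.98300 = 0.968

0.968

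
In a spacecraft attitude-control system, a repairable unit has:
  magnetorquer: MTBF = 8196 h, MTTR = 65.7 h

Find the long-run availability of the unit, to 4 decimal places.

0.9920

A(magnetorquer) = MTBF/(MTBF+MTTR) = 8196/(8196+65.7) = 0.9920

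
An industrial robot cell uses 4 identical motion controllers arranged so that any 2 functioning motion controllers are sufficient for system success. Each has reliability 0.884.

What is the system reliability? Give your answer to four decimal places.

0.9943

R = Σ_{i=2}^{4} C(4,i) p^i (1−p)^{4−i} with p = 0.884
C(4,2)·0.884^2·0.116^2 = 0.063092
C(4,3)·0.884^3·0.116^1 = 0.320534
C(4,4)·0.884^4·0.116^0 = 0.610673
Sum = 0.9943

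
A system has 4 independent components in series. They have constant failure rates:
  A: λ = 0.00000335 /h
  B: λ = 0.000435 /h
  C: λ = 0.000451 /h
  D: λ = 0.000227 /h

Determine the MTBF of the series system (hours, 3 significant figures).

Series of exponential components: λ_sys = Σ λ_i
λ_sys = 0.00000335 + 0.000435 + 0.000451 + 0.000227 = 1.1163e-03 /h
MTBF = 1 / λ_sys = 896 h

896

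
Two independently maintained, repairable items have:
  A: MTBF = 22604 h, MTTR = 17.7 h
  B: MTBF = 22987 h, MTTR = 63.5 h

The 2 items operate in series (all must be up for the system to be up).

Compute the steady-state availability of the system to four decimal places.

0.9965

A(A) = MTBF/(MTBF+MTTR) = 22604/(22604+17.7) = 0.999218
A(B) = MTBF/(MTBF+MTTR) = 22987/(22987+63.5) = 0.997245
Series availability: 0.999218 × 0.997245 = 0.9965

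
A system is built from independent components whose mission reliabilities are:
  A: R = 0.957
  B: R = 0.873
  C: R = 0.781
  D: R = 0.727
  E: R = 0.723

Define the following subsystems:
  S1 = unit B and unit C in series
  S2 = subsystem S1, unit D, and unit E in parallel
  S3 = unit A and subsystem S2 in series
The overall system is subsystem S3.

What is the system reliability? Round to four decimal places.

0.9340

Series (B and C): 0.873000 × 0.781000 = 0.681813
Parallel ([0.681813], D, and E): 1 − (1 − 0.681813)(1 − 0.727000)(1 − 0.723000) = 0.975938
Series (A and [0.975938]): 0.957000 × 0.975938 = 0.9340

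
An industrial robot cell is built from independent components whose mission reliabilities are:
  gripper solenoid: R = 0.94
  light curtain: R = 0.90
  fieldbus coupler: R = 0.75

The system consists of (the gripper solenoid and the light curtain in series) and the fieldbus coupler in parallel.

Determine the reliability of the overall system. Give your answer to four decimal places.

Series (gripper solenoid and light curtain): 0.940000 × 0.900000 = 0.846000
Parallel ([0.846000] and fieldbus coupler): 1 − (1 − 0.846000)(1 − 0.750000) = 0.9615

0.9615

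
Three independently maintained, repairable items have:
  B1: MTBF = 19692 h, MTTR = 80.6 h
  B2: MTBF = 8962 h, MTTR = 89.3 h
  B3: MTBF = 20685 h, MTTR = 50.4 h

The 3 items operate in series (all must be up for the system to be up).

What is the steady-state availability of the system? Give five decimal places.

A(B1) = MTBF/(MTBF+MTTR) = 19692/(19692+80.6) = 0.995924
A(B2) = MTBF/(MTBF+MTTR) = 8962/(8962+89.3) = 0.990134
A(B3) = MTBF/(MTBF+MTTR) = 20685/(20685+50.4) = 0.997569
Series availability: 0.995924 × 0.990134 × 0.997569 = 0.98370

0.98370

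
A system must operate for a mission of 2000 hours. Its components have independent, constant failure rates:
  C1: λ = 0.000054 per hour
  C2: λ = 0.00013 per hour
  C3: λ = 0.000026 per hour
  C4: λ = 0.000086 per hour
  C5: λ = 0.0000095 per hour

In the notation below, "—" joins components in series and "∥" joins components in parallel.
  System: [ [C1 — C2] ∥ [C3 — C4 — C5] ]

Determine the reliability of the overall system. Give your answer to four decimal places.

R(C1) = exp(−0.000054 × 2000) = 0.897628
R(C2) = exp(−0.00013 × 2000) = 0.771052
R(C3) = exp(−0.000026 × 2000) = 0.949329
R(C4) = exp(−0.000086 × 2000) = 0.841979
R(C5) = exp(−0.0000095 × 2000) = 0.981179
Series (C1 and C2): 0.897628 × 0.771052 = 0.692118
Series (C3, C4, and C5): 0.949329 × 0.841979 × 0.981179 = 0.784271
Parallel ([0.692118] and [0.784271]): 1 − (1 − 0.692118)(1 − 0.784271) = 0.9336

0.9336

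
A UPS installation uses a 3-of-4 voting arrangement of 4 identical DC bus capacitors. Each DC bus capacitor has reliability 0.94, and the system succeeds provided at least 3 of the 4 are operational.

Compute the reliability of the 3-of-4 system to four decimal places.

0.9801

R = Σ_{i=3}^{4} C(4,i) p^i (1−p)^{4−i} with p = 0.94
C(4,3)·0.94^3·0.06^1 = 0.199340
C(4,4)·0.94^4·0.06^0 = 0.780749
Sum = 0.9801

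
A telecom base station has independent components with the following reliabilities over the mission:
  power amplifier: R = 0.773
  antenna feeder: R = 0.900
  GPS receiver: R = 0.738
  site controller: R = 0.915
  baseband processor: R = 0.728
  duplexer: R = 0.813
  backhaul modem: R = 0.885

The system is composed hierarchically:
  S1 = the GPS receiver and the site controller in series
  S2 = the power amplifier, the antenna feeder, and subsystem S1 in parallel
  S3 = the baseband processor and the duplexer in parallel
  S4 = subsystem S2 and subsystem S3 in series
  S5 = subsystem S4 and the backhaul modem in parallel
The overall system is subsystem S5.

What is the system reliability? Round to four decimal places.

0.9933

Series (GPS receiver and site controller): 0.738000 × 0.915000 = 0.675270
Parallel (power amplifier, antenna feeder, and [0.675270]): 1 − (1 − 0.773000)(1 − 0.900000)(1 − 0.675270) = 0.992629
Parallel (baseband processor and duplexer): 1 − (1 − 0.728000)(1 − 0.813000) = 0.949136
Series ([0.992629] and [0.949136]): 0.992629 × 0.949136 = 0.942140
Parallel ([0.942140] and backhaul modem): 1 − (1 − 0.942140)(1 − 0.885000) = 0.9933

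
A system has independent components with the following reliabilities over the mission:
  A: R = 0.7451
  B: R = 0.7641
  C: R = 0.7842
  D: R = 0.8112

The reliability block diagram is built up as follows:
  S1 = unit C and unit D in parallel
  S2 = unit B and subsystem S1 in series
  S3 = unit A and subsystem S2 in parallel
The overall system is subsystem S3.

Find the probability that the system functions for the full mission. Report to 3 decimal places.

0.932

Parallel (C and D): 1 − (1 − 0.78420)(1 − 0.81120) = 0.95926
Series (B and [0.95926]): 0.76410 × 0.95926 = 0.73297
Parallel (A and [0.73297]): 1 − (1 − 0.74510)(1 − 0.73297) = 0.932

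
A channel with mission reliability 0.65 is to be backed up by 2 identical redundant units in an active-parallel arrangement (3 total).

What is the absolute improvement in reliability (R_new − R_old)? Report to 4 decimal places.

R_before = 0.65
R_after = 1 − (1 − 0.65)^3 = 0.9571
ΔR = 0.9571 − 0.65 = 0.3071

0.3071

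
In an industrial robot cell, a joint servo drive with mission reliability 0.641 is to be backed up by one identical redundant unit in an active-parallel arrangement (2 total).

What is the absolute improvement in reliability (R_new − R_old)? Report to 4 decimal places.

R_before = 0.641
R_after = 1 − (1 − 0.641)^2 = 0.8711
ΔR = 0.8711 − 0.641 = 0.2301

0.2301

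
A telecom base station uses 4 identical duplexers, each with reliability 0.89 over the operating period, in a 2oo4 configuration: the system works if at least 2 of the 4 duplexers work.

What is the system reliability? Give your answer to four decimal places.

0.9951

R = Σ_{i=2}^{4} C(4,i) p^i (1−p)^{4−i} with p = 0.89
C(4,2)·0.89^2·0.11^2 = 0.057506
C(4,3)·0.89^3·0.11^1 = 0.310186
C(4,4)·0.89^4·0.11^0 = 0.627422
Sum = 0.9951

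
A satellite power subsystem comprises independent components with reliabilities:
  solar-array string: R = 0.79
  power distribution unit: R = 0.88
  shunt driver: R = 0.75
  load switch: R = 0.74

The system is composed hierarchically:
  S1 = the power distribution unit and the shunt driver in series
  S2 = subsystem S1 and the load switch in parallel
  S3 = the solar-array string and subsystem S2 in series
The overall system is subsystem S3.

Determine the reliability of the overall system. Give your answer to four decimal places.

Series (power distribution unit and shunt driver): 0.880000 × 0.750000 = 0.660000
Parallel ([0.660000] and load switch): 1 − (1 − 0.660000)(1 − 0.740000) = 0.911600
Series (solar-array string and [0.911600]): 0.790000 × 0.911600 = 0.7202

0.7202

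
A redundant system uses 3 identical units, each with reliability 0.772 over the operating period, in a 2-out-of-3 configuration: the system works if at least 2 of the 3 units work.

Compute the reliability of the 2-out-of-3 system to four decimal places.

0.8678

R = Σ_{i=2}^{3} C(3,i) p^i (1−p)^{3−i} with p = 0.772
C(3,2)·0.772^2·0.228^1 = 0.407653
C(3,3)·0.772^3·0.228^0 = 0.460100
Sum = 0.8678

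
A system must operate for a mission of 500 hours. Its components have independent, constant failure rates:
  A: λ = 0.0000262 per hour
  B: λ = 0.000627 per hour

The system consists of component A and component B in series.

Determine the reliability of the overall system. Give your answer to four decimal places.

R(A) = exp(−0.0000262 × 500) = 0.986985
R(B) = exp(−0.000627 × 500) = 0.730884
Series (A and B): 0.986985 × 0.730884 = 0.7214

0.7214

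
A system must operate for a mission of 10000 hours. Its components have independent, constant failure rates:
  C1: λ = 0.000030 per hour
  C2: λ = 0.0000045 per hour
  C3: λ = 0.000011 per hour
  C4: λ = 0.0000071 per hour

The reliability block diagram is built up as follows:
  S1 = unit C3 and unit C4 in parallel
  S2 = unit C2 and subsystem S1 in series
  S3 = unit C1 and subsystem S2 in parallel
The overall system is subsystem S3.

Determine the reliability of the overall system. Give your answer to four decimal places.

0.9868

R(C1) = exp(−0.000030 × 10000) = 0.740818
R(C2) = exp(−0.0000045 × 10000) = 0.955997
R(C3) = exp(−0.000011 × 10000) = 0.895834
R(C4) = exp(−0.0000071 × 10000) = 0.931462
Parallel (C3 and C4): 1 − (1 − 0.895834)(1 − 0.931462) = 0.992861
Series (C2 and [0.992861]): 0.955997 × 0.992861 = 0.949172
Parallel (C1 and [0.949172]): 1 − (1 − 0.740818)(1 − 0.949172) = 0.9868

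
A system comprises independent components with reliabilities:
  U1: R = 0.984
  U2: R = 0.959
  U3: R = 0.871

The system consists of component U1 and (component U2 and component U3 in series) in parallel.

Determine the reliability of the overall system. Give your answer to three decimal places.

Series (U2 and U3): 0.95900 × 0.87100 = 0.83529
Parallel (U1 and [0.83529]): 1 − (1 − 0.98400)(1 − 0.83529) = 0.997

0.997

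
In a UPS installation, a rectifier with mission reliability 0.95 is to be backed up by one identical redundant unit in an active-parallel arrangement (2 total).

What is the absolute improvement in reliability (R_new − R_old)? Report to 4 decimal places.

0.0475

R_before = 0.95
R_after = 1 − (1 − 0.95)^2 = 0.9975
ΔR = 0.9975 − 0.95 = 0.0475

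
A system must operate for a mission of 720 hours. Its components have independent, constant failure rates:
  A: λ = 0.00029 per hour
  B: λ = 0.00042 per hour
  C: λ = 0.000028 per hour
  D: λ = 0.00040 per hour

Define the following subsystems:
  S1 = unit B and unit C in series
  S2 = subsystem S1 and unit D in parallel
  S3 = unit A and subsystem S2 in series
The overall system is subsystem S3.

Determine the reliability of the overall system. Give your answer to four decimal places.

0.7556

R(A) = exp(−0.00029 × 720) = 0.811558
R(B) = exp(−0.00042 × 720) = 0.739042
R(C) = exp(−0.000028 × 720) = 0.980042
R(D) = exp(−0.00040 × 720) = 0.749762
Series (B and C): 0.739042 × 0.980042 = 0.724292
Parallel ([0.724292] and D): 1 − (1 − 0.724292)(1 − 0.749762) = 0.931007
Series (A and [0.931007]): 0.811558 × 0.931007 = 0.7556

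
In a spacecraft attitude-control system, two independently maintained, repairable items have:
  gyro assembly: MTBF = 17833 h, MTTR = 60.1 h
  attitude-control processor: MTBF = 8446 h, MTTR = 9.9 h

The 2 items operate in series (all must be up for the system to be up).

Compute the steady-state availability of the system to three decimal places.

0.995

A(gyro assembly) = MTBF/(MTBF+MTTR) = 17833/(17833+60.1) = 0.996641
A(attitude-control processor) = MTBF/(MTBF+MTTR) = 8446/(8446+9.9) = 0.998829
Series availability: 0.996641 × 0.998829 = 0.995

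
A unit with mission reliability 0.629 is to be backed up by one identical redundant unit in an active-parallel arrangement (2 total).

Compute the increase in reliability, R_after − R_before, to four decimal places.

R_before = 0.629
R_after = 1 − (1 − 0.629)^2 = 0.8624
ΔR = 0.8624 − 0.629 = 0.2334

0.2334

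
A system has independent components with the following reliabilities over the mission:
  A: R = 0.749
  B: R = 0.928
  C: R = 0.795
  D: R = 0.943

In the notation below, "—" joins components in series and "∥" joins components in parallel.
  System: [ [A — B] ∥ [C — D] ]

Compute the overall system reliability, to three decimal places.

0.924

Series (A and B): 0.74900 × 0.92800 = 0.69507
Series (C and D): 0.79500 × 0.94300 = 0.74969
Parallel ([0.69507] and [0.74969]): 1 − (1 − 0.69507)(1 − 0.74969) = 0.924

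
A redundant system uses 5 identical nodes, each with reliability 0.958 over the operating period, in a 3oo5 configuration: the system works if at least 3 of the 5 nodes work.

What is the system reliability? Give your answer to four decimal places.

0.9993

R = Σ_{i=3}^{5} C(5,i) p^i (1−p)^{5−i} with p = 0.958
C(5,3)·0.958^3·0.042^2 = 0.015509
C(5,4)·0.958^4·0.042^1 = 0.176881
C(5,5)·0.958^5·0.042^0 = 0.806915
Sum = 0.9993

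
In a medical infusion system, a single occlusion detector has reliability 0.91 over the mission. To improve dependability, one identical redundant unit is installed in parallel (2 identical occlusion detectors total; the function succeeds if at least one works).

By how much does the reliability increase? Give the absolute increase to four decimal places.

R_before = 0.91
R_after = 1 − (1 − 0.91)^2 = 0.9919
ΔR = 0.9919 − 0.91 = 0.0819

0.0819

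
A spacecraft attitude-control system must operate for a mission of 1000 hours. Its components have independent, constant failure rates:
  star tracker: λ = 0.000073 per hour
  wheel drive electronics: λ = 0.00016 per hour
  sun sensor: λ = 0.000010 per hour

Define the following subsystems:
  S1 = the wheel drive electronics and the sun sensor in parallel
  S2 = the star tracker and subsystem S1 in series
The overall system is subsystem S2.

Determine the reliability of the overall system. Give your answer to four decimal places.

0.9282

R(star tracker) = exp(−0.000073 × 1000) = 0.929601
R(wheel drive electronics) = exp(−0.00016 × 1000) = 0.852144
R(sun sensor) = exp(−0.000010 × 1000) = 0.990050
Parallel (wheel drive electronics and sun sensor): 1 − (1 − 0.852144)(1 − 0.990050) = 0.998529
Series (star tracker and [0.998529]): 0.929601 × 0.998529 = 0.9282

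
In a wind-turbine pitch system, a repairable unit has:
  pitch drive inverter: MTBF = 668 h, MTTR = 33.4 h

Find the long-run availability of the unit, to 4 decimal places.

A(pitch drive inverter) = MTBF/(MTBF+MTTR) = 668/(668+33.4) = 0.9524

0.9524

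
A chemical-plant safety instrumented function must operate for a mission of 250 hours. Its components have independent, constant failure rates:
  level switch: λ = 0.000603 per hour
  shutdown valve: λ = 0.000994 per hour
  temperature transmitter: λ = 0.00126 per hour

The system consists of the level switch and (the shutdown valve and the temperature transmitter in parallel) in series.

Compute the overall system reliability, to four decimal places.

0.8089

R(level switch) = exp(−0.000603 × 250) = 0.860063
R(shutdown valve) = exp(−0.000994 × 250) = 0.779970
R(temperature transmitter) = exp(−0.00126 × 250) = 0.729789
Parallel (shutdown valve and temperature transmitter): 1 − (1 − 0.779970)(1 − 0.729789) = 0.940545
Series (level switch and [0.940545]): 0.860063 × 0.940545 = 0.8089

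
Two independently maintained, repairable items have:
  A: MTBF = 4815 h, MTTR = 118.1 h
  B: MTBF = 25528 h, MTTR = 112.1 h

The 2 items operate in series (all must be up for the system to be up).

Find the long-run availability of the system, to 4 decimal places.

A(A) = MTBF/(MTBF+MTTR) = 4815/(4815+118.1) = 0.976060
A(B) = MTBF/(MTBF+MTTR) = 25528/(25528+112.1) = 0.995628
Series availability: 0.976060 × 0.995628 = 0.9718

0.9718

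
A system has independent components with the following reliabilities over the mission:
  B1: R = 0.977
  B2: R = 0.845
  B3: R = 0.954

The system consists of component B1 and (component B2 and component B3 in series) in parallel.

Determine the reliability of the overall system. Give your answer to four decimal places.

Series (B2 and B3): 0.845000 × 0.954000 = 0.806130
Parallel (B1 and [0.806130]): 1 − (1 − 0.977000)(1 − 0.806130) = 0.9955

0.9955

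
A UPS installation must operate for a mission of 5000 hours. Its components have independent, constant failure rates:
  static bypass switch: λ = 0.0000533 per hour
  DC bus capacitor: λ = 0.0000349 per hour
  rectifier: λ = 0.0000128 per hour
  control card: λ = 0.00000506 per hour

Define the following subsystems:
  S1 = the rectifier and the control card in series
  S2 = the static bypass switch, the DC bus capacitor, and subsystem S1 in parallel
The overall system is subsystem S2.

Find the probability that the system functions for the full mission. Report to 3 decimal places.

0.997

R(static bypass switch) = exp(−0.0000533 × 5000) = 0.76606
R(DC bus capacitor) = exp(−0.0000349 × 5000) = 0.83988
R(rectifier) = exp(−0.0000128 × 5000) = 0.93800
R(control card) = exp(−0.00000506 × 5000) = 0.97502
Series (rectifier and control card): 0.93800 × 0.97502 = 0.91457
Parallel (static bypass switch, DC bus capacitor, and [0.91457]): 1 − (1 − 0.76606)(1 − 0.83988)(1 − 0.91457) = 0.997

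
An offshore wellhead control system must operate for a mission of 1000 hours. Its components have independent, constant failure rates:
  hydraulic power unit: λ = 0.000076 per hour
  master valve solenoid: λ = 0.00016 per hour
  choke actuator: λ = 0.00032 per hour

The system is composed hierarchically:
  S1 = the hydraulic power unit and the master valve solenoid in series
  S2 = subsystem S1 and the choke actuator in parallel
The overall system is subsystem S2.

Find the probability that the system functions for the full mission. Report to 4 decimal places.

0.9424

R(hydraulic power unit) = exp(−0.000076 × 1000) = 0.926816
R(master valve solenoid) = exp(−0.00016 × 1000) = 0.852144
R(choke actuator) = exp(−0.00032 × 1000) = 0.726149
Series (hydraulic power unit and master valve solenoid): 0.926816 × 0.852144 = 0.789781
Parallel ([0.789781] and choke actuator): 1 − (1 − 0.789781)(1 − 0.726149) = 0.9424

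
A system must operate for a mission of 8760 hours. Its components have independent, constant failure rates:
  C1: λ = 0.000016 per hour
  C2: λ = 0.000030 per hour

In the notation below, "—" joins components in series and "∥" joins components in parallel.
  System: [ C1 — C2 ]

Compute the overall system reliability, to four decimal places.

R(C1) = exp(−0.000016 × 8760) = 0.869219
R(C2) = exp(−0.000030 × 8760) = 0.768896
Series (C1 and C2): 0.869219 × 0.768896 = 0.6683

0.6683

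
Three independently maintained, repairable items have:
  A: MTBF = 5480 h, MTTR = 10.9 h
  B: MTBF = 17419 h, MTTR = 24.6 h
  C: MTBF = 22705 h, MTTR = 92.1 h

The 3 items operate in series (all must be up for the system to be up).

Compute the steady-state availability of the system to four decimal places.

0.9926

A(A) = MTBF/(MTBF+MTTR) = 5480/(5480+10.9) = 0.998015
A(B) = MTBF/(MTBF+MTTR) = 17419/(17419+24.6) = 0.998590
A(C) = MTBF/(MTBF+MTTR) = 22705/(22705+92.1) = 0.995960
Series availability: 0.998015 × 0.998590 × 0.995960 = 0.9926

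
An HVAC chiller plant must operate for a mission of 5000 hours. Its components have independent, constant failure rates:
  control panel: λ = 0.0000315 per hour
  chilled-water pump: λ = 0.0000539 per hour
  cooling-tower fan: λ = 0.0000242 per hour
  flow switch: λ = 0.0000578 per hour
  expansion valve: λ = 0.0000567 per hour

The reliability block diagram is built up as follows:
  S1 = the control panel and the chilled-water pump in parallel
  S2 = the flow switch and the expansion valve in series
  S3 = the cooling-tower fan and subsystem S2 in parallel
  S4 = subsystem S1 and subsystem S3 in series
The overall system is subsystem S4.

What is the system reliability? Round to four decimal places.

0.9176

R(control panel) = exp(−0.0000315 × 5000) = 0.854277
R(chilled-water pump) = exp(−0.0000539 × 5000) = 0.763761
R(cooling-tower fan) = exp(−0.0000242 × 5000) = 0.886034
R(flow switch) = exp(−0.0000578 × 5000) = 0.749012
R(expansion valve) = exp(−0.0000567 × 5000) = 0.753143
Parallel (control panel and chilled-water pump): 1 − (1 − 0.854277)(1 − 0.763761) = 0.965575
Series (flow switch and expansion valve): 0.749012 × 0.753143 = 0.564113
Parallel (cooling-tower fan and [0.564113]): 1 − (1 − 0.886034)(1 − 0.564113) = 0.950324
Series ([0.965575] and [0.950324]): 0.965575 × 0.950324 = 0.9176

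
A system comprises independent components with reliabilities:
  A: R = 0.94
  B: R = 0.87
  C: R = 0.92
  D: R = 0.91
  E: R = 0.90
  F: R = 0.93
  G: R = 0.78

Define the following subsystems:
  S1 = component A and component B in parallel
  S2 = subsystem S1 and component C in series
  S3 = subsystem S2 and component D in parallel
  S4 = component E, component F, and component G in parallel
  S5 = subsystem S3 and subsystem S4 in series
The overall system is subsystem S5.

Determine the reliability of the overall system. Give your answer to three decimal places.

Parallel (A and B): 1 − (1 − 0.94000)(1 − 0.87000) = 0.99220
Series ([0.99220] and C): 0.99220 × 0.92000 = 0.91282
Parallel ([0.91282] and D): 1 − (1 − 0.91282)(1 − 0.91000) = 0.99215
Parallel (E, F, and G): 1 − (1 − 0.90000)(1 − 0.93000)(1 − 0.78000) = 0.99846
Series ([0.99215] and [0.99846]): 0.99215 × 0.99846 = 0.991

0.991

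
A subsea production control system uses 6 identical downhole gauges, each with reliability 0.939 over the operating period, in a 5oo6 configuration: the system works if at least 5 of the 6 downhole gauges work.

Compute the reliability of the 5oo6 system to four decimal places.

0.9527

R = Σ_{i=5}^{6} C(6,i) p^i (1−p)^{6−i} with p = 0.939
C(6,5)·0.939^5·0.061^1 = 0.267183
C(6,6)·0.939^6·0.061^0 = 0.685478
Sum = 0.9527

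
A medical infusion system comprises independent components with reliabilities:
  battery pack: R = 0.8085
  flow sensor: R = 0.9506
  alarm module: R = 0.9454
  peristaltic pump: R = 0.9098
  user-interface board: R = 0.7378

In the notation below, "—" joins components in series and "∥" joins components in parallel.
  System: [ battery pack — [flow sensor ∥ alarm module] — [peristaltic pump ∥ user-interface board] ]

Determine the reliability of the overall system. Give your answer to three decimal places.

Parallel (flow sensor and alarm module): 1 − (1 − 0.95060)(1 − 0.94540) = 0.99730
Parallel (peristaltic pump and user-interface board): 1 − (1 − 0.90980)(1 − 0.73780) = 0.97635
Series (battery pack, [0.99730], and [0.97635]): 0.80850 × 0.99730 × 0.97635 = 0.787

0.787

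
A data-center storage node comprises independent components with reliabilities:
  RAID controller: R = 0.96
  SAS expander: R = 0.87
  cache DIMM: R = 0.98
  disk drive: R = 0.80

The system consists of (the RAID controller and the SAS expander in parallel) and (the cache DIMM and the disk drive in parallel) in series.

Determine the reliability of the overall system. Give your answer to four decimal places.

Parallel (RAID controller and SAS expander): 1 − (1 − 0.960000)(1 − 0.870000) = 0.994800
Parallel (cache DIMM and disk drive): 1 − (1 − 0.980000)(1 − 0.800000) = 0.996000
Series ([0.994800] and [0.996000]): 0.994800 × 0.996000 = 0.9908

0.9908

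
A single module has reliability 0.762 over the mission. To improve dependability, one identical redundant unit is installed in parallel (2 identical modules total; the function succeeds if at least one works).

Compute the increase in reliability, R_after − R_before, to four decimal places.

0.1814

R_before = 0.762
R_after = 1 − (1 − 0.762)^2 = 0.9434
ΔR = 0.9434 − 0.762 = 0.1814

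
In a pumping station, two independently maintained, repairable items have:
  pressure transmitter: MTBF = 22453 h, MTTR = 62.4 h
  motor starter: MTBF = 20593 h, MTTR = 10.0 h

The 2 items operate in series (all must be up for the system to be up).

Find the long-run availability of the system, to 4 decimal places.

0.9967

A(pressure transmitter) = MTBF/(MTBF+MTTR) = 22453/(22453+62.4) = 0.997229
A(motor starter) = MTBF/(MTBF+MTTR) = 20593/(20593+10.0) = 0.999515
Series availability: 0.997229 × 0.999515 = 0.9967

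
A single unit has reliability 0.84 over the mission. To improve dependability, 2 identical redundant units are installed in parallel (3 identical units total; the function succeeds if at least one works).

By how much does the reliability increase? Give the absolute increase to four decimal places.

0.1559

R_before = 0.84
R_after = 1 − (1 − 0.84)^3 = 0.9959
ΔR = 0.9959 − 0.84 = 0.1559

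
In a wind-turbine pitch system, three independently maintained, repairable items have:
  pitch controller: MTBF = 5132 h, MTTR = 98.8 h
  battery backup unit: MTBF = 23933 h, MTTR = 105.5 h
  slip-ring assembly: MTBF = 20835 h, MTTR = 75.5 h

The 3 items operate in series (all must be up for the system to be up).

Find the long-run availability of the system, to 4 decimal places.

A(pitch controller) = MTBF/(MTBF+MTTR) = 5132/(5132+98.8) = 0.981112
A(battery backup unit) = MTBF/(MTBF+MTTR) = 23933/(23933+105.5) = 0.995611
A(slip-ring assembly) = MTBF/(MTBF+MTTR) = 20835/(20835+75.5) = 0.996389
Series availability: 0.981112 × 0.995611 × 0.996389 = 0.9733

0.9733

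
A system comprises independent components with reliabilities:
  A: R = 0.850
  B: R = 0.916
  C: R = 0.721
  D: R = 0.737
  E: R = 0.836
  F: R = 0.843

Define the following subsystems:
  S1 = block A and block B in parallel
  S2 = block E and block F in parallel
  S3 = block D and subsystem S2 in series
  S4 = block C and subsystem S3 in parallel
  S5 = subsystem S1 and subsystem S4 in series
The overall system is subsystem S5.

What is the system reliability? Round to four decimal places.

Parallel (A and B): 1 − (1 − 0.850000)(1 − 0.916000) = 0.987400
Parallel (E and F): 1 − (1 − 0.836000)(1 − 0.843000) = 0.974252
Series (D and [0.974252]): 0.737000 × 0.974252 = 0.718024
Parallel (C and [0.718024]): 1 − (1 − 0.721000)(1 − 0.718024) = 0.921329
Series ([0.987400] and [0.921329]): 0.987400 × 0.921329 = 0.9097

0.9097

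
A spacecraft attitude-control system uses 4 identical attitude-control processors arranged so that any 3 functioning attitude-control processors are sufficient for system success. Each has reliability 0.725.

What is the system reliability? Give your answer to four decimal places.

0.6955

R = Σ_{i=3}^{4} C(4,i) p^i (1−p)^{4−i} with p = 0.725
C(4,3)·0.725^3·0.275^1 = 0.419186
C(4,4)·0.725^4·0.275^0 = 0.276282
Sum = 0.6955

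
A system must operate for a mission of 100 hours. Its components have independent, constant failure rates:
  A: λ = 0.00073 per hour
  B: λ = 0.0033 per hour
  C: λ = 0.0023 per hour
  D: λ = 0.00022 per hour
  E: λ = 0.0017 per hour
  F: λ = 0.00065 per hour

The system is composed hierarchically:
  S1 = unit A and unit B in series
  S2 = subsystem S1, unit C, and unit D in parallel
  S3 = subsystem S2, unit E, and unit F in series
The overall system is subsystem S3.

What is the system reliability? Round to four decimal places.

0.7894

R(A) = exp(−0.00073 × 100) = 0.929601
R(B) = exp(−0.0033 × 100) = 0.718924
R(C) = exp(−0.0023 × 100) = 0.794534
R(D) = exp(−0.00022 × 100) = 0.978240
R(E) = exp(−0.0017 × 100) = 0.843665
R(F) = exp(−0.00065 × 100) = 0.937067
Series (A and B): 0.929601 × 0.718924 = 0.668312
Parallel ([0.668312], C, and D): 1 − (1 − 0.668312)(1 − 0.794534)(1 − 0.978240) = 0.998517
Series ([0.998517], E, and F): 0.998517 × 0.843665 × 0.937067 = 0.7894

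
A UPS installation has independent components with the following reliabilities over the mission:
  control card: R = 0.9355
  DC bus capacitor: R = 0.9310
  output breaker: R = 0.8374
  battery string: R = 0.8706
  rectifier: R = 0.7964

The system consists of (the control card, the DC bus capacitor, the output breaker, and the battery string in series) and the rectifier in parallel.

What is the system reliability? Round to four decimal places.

0.9257

Series (control card, DC bus capacitor, output breaker, and battery string): 0.935500 × 0.931000 × 0.837400 × 0.870600 = 0.634958
Parallel ([0.634958] and rectifier): 1 − (1 − 0.634958)(1 − 0.796400) = 0.9257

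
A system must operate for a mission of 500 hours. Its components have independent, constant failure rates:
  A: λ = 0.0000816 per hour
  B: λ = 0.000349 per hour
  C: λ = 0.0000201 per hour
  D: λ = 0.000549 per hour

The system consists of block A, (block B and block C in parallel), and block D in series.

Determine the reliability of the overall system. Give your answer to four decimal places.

R(A) = exp(−0.0000816 × 500) = 0.960021
R(B) = exp(−0.000349 × 500) = 0.839877
R(C) = exp(−0.0000201 × 500) = 0.990000
R(D) = exp(−0.000549 × 500) = 0.759952
Parallel (B and C): 1 − (1 − 0.839877)(1 − 0.990000) = 0.998399
Series (A, [0.998399], and D): 0.960021 × 0.998399 × 0.759952 = 0.7284

0.7284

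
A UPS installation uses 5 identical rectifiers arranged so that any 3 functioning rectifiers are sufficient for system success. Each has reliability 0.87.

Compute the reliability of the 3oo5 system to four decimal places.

R = Σ_{i=3}^{5} C(5,i) p^i (1−p)^{5−i} with p = 0.87
C(5,3)·0.87^3·0.13^2 = 0.111287
C(5,4)·0.87^4·0.13^1 = 0.372383
C(5,5)·0.87^5·0.13^0 = 0.498421
Sum = 0.9821

0.9821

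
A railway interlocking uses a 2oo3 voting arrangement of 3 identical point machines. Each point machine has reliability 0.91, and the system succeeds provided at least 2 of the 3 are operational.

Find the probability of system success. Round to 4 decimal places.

0.9772

R = Σ_{i=2}^{3} C(3,i) p^i (1−p)^{3−i} with p = 0.91
C(3,2)·0.91^2·0.09^1 = 0.223587
C(3,3)·0.91^3·0.09^0 = 0.753571
Sum = 0.9772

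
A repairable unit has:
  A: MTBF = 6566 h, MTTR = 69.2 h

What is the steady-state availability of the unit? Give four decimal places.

0.9896

A(A) = MTBF/(MTBF+MTTR) = 6566/(6566+69.2) = 0.9896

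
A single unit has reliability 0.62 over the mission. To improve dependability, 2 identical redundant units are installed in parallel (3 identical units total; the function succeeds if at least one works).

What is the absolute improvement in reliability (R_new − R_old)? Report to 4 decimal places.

R_before = 0.62
R_after = 1 − (1 − 0.62)^3 = 0.9451
ΔR = 0.9451 − 0.62 = 0.3251

0.3251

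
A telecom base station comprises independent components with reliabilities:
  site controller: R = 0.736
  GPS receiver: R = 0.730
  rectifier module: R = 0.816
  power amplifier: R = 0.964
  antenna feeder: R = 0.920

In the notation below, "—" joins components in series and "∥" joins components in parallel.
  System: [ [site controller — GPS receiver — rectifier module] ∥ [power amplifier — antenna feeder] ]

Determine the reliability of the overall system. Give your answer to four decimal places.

Series (site controller, GPS receiver, and rectifier module): 0.736000 × 0.730000 × 0.816000 = 0.438420
Series (power amplifier and antenna feeder): 0.964000 × 0.920000 = 0.886880
Parallel ([0.438420] and [0.886880]): 1 − (1 − 0.438420)(1 − 0.886880) = 0.9365

0.9365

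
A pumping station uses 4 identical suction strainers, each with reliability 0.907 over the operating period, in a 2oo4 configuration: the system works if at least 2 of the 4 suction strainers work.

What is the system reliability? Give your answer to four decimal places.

0.9970

R = Σ_{i=2}^{4} C(4,i) p^i (1−p)^{4−i} with p = 0.907
C(4,2)·0.907^2·0.093^2 = 0.042691
C(4,3)·0.907^3·0.093^1 = 0.277565
C(4,4)·0.907^4·0.093^0 = 0.676751
Sum = 0.9970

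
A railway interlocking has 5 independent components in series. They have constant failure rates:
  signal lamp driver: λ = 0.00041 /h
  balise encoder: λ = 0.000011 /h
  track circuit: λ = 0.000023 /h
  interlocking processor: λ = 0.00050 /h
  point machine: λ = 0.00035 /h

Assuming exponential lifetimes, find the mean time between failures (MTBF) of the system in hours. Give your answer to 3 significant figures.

773

Series of exponential components: λ_sys = Σ λ_i
λ_sys = 0.00041 + 0.000011 + 0.000023 + 0.00050 + 0.00035 = 1.2940e-03 /h
MTBF = 1 / λ_sys = 773 h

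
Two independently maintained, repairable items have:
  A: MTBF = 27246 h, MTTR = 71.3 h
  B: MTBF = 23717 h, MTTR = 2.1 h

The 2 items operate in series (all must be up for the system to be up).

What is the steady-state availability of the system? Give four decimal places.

A(A) = MTBF/(MTBF+MTTR) = 27246/(27246+71.3) = 0.997390
A(B) = MTBF/(MTBF+MTTR) = 23717/(23717+2.1) = 0.999911
Series availability: 0.997390 × 0.999911 = 0.9973

0.9973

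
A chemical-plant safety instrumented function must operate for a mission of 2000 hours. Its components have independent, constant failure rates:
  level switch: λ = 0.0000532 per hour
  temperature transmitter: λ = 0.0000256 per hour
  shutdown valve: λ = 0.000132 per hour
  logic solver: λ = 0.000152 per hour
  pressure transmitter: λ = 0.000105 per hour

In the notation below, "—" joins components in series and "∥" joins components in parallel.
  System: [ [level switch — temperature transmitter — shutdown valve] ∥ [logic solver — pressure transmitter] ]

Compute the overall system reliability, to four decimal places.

0.8617

R(level switch) = exp(−0.0000532 × 2000) = 0.899065
R(temperature transmitter) = exp(−0.0000256 × 2000) = 0.950089
R(shutdown valve) = exp(−0.000132 × 2000) = 0.767974
R(logic solver) = exp(−0.000152 × 2000) = 0.737861
R(pressure transmitter) = exp(−0.000105 × 2000) = 0.810584
Series (level switch, temperature transmitter, and shutdown valve): 0.899065 × 0.950089 × 0.767974 = 0.655997
Series (logic solver and pressure transmitter): 0.737861 × 0.810584 = 0.598098
Parallel ([0.655997] and [0.598098]): 1 − (1 − 0.655997)(1 − 0.598098) = 0.8617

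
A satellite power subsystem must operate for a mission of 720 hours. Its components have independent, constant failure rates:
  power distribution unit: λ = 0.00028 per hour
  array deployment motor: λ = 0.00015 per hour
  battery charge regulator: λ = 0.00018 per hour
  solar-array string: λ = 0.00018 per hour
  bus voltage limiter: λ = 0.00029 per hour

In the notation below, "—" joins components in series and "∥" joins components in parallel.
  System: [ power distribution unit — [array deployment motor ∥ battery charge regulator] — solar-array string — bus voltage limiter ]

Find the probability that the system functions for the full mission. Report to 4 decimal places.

R(power distribution unit) = exp(−0.00028 × 720) = 0.817422
R(array deployment motor) = exp(−0.00015 × 720) = 0.897628
R(battery charge regulator) = exp(−0.00018 × 720) = 0.878447
R(solar-array string) = exp(−0.00018 × 720) = 0.878447
R(bus voltage limiter) = exp(−0.00029 × 720) = 0.811558
Parallel (array deployment motor and battery charge regulator): 1 − (1 − 0.897628)(1 − 0.878447) = 0.987556
Series (power distribution unit, [0.987556], solar-array string, and bus voltage limiter): 0.817422 × 0.987556 × 0.878447 × 0.811558 = 0.5755

0.5755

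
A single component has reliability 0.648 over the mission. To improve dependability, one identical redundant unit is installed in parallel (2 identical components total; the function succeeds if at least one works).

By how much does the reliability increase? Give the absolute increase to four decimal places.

0.2281

R_before = 0.648
R_after = 1 − (1 − 0.648)^2 = 0.8761
ΔR = 0.8761 − 0.648 = 0.2281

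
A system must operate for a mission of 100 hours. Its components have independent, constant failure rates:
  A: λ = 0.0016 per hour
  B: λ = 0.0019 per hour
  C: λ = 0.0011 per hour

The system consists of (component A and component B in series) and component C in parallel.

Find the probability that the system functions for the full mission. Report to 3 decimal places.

R(A) = exp(−0.0016 × 100) = 0.85214
R(B) = exp(−0.0019 × 100) = 0.82696
R(C) = exp(−0.0011 × 100) = 0.89583
Series (A and B): 0.85214 × 0.82696 = 0.70469
Parallel ([0.70469] and C): 1 − (1 − 0.70469)(1 − 0.89583) = 0.969

0.969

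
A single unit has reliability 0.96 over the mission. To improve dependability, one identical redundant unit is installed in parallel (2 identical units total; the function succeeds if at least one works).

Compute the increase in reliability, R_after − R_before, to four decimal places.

R_before = 0.96
R_after = 1 − (1 − 0.96)^2 = 0.9984
ΔR = 0.9984 − 0.96 = 0.0384

0.0384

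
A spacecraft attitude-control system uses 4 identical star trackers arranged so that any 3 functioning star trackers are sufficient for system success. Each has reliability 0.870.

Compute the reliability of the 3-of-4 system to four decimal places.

R = Σ_{i=3}^{4} C(4,i) p^i (1−p)^{4−i} with p = 0.870
C(4,3)·0.870^3·0.130^1 = 0.342422
C(4,4)·0.870^4·0.130^0 = 0.572898
Sum = 0.9153

0.9153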